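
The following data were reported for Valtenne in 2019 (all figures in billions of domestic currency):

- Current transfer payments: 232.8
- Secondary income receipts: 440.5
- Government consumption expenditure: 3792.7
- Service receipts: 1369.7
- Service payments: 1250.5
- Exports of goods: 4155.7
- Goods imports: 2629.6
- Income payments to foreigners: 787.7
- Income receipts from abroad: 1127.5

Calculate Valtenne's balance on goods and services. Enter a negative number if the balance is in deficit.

Goods balance = 4155.7 - 2629.6 = 1526.1
Services balance = 1369.7 - 1250.5 = 119.2
Trade balance (goods + services) = 1526.1 + 119.2 = 1645.3

1645.3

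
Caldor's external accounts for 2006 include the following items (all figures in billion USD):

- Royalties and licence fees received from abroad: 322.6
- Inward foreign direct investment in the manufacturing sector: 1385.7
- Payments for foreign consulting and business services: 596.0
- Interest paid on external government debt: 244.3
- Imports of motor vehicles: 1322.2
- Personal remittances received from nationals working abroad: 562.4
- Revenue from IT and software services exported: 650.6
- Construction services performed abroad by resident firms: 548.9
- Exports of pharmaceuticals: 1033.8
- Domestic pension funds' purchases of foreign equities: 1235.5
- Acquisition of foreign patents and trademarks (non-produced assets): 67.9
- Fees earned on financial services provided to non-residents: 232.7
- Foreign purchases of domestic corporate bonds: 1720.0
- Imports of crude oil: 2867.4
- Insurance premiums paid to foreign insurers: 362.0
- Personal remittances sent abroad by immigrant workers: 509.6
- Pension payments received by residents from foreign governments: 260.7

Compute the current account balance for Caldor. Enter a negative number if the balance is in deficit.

-2289.8

Goods: 1033.8 - 2867.4 - 1322.2 = -3155.8
Services: -596.0 + 548.9 + 232.7 + 650.6 - 362.0 + 322.6 = 796.8
Primary income: -244.3
Secondary income: -509.6 + 260.7 + 562.4 = 313.5
Current account = (-3155.8) + 796.8 + (-244.3) + 313.5 = -2289.8
(Excluded from the current account — financial account: inward foreign direct investment in the manufacturing sector 1385.7, domestic pension funds' purchases of foreign equities 1235.5, foreign purchases of domestic corporate bonds 1720.0; capital account: acquisition of foreign patents and trademarks (non-produced assets) 67.9.)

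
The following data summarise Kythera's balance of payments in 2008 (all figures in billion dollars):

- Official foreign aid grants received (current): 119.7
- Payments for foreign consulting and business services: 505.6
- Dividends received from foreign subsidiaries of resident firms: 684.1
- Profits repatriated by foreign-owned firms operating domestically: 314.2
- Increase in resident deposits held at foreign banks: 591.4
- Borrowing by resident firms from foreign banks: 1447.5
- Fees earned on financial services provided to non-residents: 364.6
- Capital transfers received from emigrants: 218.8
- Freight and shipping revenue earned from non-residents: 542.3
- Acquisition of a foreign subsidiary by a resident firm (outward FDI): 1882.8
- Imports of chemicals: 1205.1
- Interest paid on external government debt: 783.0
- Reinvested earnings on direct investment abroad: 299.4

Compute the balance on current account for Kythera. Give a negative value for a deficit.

Goods: -1205.1
Services: 364.6 - 505.6 + 542.3 = 401.3
Primary income: 684.1 + 299.4 - 783.0 - 314.2 = -113.7
Secondary income: 119.7
Current account = (-1205.1) + 401.3 + (-113.7) + 119.7 = -797.8
(Excluded from the current account — financial account: increase in resident deposits held at foreign banks 591.4, borrowing by resident firms from foreign banks 1447.5, acquisition of a foreign subsidiary by a resident firm (outward FDI) 1882.8; capital account: capital transfers received from emigrants 218.8.)

-797.8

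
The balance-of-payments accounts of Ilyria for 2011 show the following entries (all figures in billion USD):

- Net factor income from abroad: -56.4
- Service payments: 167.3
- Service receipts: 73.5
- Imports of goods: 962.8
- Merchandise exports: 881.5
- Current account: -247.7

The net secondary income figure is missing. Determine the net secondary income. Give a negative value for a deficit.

Current account = goods balance + services balance + net primary income + net secondary income
Sum of the known components = -231.5
Net secondary income = CA - (known components) = -247.7 - (-231.5) = -16.2

-16.2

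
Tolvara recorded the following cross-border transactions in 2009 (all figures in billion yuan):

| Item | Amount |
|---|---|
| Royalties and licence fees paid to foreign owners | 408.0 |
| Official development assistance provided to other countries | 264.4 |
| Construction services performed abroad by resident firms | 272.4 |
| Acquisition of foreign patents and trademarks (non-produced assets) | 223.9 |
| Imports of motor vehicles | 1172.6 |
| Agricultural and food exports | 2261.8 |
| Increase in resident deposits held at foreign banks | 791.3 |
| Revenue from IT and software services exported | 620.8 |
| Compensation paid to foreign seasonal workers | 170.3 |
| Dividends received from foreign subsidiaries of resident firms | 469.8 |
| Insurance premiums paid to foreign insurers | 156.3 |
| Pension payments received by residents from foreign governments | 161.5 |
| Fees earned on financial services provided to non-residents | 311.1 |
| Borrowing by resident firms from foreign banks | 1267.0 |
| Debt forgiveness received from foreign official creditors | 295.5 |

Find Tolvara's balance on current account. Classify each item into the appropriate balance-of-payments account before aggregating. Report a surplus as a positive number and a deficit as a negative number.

1925.8

Goods: -1172.6 + 2261.8 = 1089.2
Services: 272.4 + 311.1 + 620.8 - 156.3 - 408.0 = 640.0
Primary income: 469.8 - 170.3 = 299.5
Secondary income: 161.5 - 264.4 = -102.9
Current account = 1089.2 + 640.0 + 299.5 + (-102.9) = 1925.8
(Excluded from the current account — capital account: acquisition of foreign patents and trademarks (non-produced assets) 223.9, debt forgiveness received from foreign official creditors 295.5; financial account: increase in resident deposits held at foreign banks 791.3, borrowing by resident firms from foreign banks 1267.0.)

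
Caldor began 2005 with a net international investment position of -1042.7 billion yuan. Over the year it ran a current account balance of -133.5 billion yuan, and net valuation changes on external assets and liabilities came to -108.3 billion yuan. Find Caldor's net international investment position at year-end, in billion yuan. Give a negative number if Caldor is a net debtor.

-1284.5

Change in NIIP = current account + net valuation change = -133.5 + (-108.3) = -241.8
End-of-year NIIP = -1042.7 + (-241.8) = -1284.5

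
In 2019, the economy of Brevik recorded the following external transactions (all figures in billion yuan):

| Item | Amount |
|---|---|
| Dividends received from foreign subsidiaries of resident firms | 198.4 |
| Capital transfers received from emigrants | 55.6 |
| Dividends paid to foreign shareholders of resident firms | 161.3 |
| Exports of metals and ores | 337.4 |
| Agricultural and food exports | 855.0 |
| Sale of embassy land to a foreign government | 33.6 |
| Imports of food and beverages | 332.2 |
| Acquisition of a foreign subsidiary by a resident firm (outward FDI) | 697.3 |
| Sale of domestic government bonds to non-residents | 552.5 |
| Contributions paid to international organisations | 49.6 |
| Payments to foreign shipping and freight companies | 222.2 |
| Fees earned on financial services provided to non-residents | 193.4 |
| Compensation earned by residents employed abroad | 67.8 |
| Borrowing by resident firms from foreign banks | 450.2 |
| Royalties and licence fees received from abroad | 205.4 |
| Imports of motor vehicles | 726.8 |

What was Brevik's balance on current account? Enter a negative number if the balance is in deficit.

Goods: 337.4 - 332.2 - 726.8 + 855.0 = 133.4
Services: 193.4 - 222.2 + 205.4 = 176.6
Primary income: 67.8 + 198.4 - 161.3 = 104.9
Secondary income: -49.6
Current account = 133.4 + 176.6 + 104.9 + (-49.6) = 365.3
(Excluded from the current account — capital account: capital transfers received from emigrants 55.6, sale of embassy land to a foreign government 33.6; financial account: acquisition of a foreign subsidiary by a resident firm (outward FDI) 697.3, sale of domestic government bonds to non-residents 552.5, borrowing by resident firms from foreign banks 450.2.)

365.3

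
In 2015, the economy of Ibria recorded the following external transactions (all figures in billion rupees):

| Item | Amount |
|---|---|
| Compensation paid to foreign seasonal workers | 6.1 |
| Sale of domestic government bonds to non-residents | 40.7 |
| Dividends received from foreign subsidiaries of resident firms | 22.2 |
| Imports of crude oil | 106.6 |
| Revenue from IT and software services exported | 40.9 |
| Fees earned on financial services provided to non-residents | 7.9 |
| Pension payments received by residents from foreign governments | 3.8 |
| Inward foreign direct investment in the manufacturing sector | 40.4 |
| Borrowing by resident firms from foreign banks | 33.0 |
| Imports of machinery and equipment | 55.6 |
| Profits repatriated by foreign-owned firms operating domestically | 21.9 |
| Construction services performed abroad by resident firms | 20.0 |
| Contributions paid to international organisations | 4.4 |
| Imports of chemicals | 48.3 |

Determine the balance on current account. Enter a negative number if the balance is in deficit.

-148.1

Goods: -48.3 - 106.6 - 55.6 = -210.5
Services: 20.0 + 7.9 + 40.9 = 68.8
Primary income: -6.1 + 22.2 - 21.9 = -5.8
Secondary income: -4.4 + 3.8 = -0.6
Current account = (-210.5) + 68.8 + (-5.8) + (-0.6) = -148.1
(Excluded from the current account — financial account: sale of domestic government bonds to non-residents 40.7, inward foreign direct investment in the manufacturing sector 40.4, borrowing by resident firms from foreign banks 33.0.)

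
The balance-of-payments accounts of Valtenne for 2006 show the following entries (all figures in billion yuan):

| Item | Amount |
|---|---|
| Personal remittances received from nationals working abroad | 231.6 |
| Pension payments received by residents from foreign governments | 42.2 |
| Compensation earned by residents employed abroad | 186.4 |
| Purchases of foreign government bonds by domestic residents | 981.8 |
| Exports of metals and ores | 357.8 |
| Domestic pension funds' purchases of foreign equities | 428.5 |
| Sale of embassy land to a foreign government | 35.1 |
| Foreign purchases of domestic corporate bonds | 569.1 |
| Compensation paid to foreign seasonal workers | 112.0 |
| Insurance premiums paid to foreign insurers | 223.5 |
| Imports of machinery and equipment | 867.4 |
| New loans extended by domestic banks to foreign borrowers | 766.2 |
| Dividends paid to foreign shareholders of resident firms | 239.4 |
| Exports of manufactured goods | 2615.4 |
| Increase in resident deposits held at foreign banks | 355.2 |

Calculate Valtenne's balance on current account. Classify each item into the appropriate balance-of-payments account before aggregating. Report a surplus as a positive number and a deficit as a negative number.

1991.1

Goods: -867.4 + 357.8 + 2615.4 = 2105.8
Services: -223.5
Primary income: -239.4 + 186.4 - 112.0 = -165.0
Secondary income: 231.6 + 42.2 = 273.8
Current account = 2105.8 + (-223.5) + (-165.0) + 273.8 = 1991.1
(Excluded from the current account — financial account: purchases of foreign government bonds by domestic residents 981.8, domestic pension funds' purchases of foreign equities 428.5, foreign purchases of domestic corporate bonds 569.1, new loans extended by domestic banks to foreign borrowers 766.2, increase in resident deposits held at foreign banks 355.2; capital account: sale of embassy land to a foreign government 35.1.)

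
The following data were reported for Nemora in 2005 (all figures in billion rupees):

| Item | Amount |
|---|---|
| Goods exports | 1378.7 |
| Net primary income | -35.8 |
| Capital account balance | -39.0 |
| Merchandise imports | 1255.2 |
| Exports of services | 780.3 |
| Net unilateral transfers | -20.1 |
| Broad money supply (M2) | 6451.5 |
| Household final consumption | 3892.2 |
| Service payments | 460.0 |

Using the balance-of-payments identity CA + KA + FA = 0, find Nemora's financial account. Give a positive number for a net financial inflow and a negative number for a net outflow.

Goods balance = 1378.7 - 1255.2 = 123.5
Services balance = 780.3 - 460.0 = 320.3
Trade balance (goods + services) = 123.5 + 320.3 = 443.8
Net primary income = -35.8
Net secondary income = -20.1
Current account = 443.8 + (-35.8) + (-20.1) = 387.9
Financial account = -(387.9 + (-39.0)) = -348.9

-348.9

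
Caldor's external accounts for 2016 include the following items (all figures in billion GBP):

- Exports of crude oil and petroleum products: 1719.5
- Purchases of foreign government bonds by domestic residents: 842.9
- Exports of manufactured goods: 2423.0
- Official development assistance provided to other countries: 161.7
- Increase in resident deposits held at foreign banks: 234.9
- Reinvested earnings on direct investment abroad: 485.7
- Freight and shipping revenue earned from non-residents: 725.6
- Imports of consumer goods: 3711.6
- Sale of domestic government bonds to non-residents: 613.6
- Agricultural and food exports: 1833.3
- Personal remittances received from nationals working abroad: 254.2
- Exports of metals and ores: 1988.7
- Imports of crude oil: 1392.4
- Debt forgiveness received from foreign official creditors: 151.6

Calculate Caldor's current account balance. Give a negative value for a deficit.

Goods: -3711.6 + 1833.3 + 1988.7 + 2423.0 - 1392.4 + 1719.5 = 2860.5
Services: 725.6
Primary income: 485.7
Secondary income: 254.2 - 161.7 = 92.5
Current account = 2860.5 + 725.6 + 485.7 + 92.5 = 4164.3
(Excluded from the current account — financial account: purchases of foreign government bonds by domestic residents 842.9, increase in resident deposits held at foreign banks 234.9, sale of domestic government bonds to non-residents 613.6; capital account: debt forgiveness received from foreign official creditors 151.6.)

4164.3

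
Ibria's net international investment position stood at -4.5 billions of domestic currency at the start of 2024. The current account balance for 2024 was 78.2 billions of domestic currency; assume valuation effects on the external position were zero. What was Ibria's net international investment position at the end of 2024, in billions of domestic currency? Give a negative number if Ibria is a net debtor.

73.7

With no valuation effects, change in NIIP = current account = 78.2
End-of-year NIIP = -4.5 + 78.2 = 73.7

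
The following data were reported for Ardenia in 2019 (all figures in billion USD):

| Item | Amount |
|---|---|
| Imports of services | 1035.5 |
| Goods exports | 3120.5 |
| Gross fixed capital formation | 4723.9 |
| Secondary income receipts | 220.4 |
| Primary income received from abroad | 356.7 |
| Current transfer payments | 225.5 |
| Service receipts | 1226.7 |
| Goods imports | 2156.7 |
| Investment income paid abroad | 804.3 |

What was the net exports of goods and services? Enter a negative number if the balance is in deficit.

Goods balance = 3120.5 - 2156.7 = 963.8
Services balance = 1226.7 - 1035.5 = 191.2
Trade balance (goods + services) = 963.8 + 191.2 = 1155.0

1155.0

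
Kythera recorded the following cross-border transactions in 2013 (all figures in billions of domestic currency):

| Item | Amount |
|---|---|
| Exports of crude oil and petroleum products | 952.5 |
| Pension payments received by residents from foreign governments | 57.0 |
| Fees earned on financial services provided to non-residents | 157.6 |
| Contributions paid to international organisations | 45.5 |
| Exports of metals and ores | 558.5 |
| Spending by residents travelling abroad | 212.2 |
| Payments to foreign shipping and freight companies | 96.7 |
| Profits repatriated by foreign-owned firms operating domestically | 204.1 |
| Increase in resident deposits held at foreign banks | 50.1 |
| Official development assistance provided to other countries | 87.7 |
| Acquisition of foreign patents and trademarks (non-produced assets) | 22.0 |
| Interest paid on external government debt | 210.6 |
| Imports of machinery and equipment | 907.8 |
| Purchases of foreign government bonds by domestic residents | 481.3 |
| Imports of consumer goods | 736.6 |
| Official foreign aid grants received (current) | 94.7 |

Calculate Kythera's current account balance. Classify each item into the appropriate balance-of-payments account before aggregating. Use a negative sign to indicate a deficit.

Goods: -907.8 + 952.5 - 736.6 + 558.5 = -133.4
Services: -212.2 + 157.6 - 96.7 = -151.3
Primary income: -204.1 - 210.6 = -414.7
Secondary income: -45.5 + 94.7 + 57.0 - 87.7 = 18.5
Current account = (-133.4) + (-151.3) + (-414.7) + 18.5 = -680.9
(Excluded from the current account — financial account: increase in resident deposits held at foreign banks 50.1, purchases of foreign government bonds by domestic residents 481.3; capital account: acquisition of foreign patents and trademarks (non-produced assets) 22.0.)

-680.9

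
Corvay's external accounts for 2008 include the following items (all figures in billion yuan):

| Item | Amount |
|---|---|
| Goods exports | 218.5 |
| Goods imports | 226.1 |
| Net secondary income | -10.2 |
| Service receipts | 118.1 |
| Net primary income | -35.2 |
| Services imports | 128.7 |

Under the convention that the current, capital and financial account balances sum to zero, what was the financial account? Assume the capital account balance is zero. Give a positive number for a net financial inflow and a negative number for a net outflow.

Goods balance = 218.5 - 226.1 = -7.6
Services balance = 118.1 - 128.7 = -10.6
Trade balance (goods + services) = -7.6 + (-10.6) = -18.2
Net primary income = -35.2
Net secondary income = -10.2
Current account = -18.2 + (-35.2) + (-10.2) = -63.6
Financial account = -(-63.6) = 63.6

63.6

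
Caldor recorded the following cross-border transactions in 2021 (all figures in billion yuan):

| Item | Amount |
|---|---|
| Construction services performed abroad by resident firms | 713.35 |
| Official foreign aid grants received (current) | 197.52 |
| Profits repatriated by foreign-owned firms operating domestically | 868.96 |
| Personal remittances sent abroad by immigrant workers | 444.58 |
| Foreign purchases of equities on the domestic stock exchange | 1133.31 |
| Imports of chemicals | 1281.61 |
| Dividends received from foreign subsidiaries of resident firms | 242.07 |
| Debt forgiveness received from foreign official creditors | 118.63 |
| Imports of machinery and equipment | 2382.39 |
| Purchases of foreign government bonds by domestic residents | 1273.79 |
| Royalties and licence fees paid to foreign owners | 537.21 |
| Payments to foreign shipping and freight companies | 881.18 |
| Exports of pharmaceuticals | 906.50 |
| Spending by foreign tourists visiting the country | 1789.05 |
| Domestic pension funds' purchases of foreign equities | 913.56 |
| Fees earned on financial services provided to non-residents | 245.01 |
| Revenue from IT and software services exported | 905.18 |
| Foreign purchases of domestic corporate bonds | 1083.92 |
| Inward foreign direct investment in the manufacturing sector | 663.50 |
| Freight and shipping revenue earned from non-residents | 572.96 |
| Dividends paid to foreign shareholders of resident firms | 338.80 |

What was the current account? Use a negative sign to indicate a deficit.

Goods: -2382.39 + 906.50 - 1281.61 = -2757.50
Services: -881.18 + 713.35 + 245.01 + 572.96 + 905.18 + 1789.05 - 537.21 = 2807.16
Primary income: 242.07 - 338.80 - 868.96 = -965.69
Secondary income: -444.58 + 197.52 = -247.06
Current account = (-2757.50) + 2807.16 + (-965.69) + (-247.06) = -1163.09
(Excluded from the current account — financial account: foreign purchases of equities on the domestic stock exchange 1133.31, purchases of foreign government bonds by domestic residents 1273.79, domestic pension funds' purchases of foreign equities 913.56, foreign purchases of domestic corporate bonds 1083.92, inward foreign direct investment in the manufacturing sector 663.50; capital account: debt forgiveness received from foreign official creditors 118.63.)

-1163.09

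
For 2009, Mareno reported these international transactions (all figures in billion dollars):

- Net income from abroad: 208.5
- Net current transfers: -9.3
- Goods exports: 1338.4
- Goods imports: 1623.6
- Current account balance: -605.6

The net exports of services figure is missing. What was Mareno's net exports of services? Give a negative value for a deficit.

-519.6

Current account = goods balance + services balance + net primary income + net secondary income
Sum of the known components = -86.0
Net exports of services = CA - (known components) = -605.6 - (-86.0) = -519.6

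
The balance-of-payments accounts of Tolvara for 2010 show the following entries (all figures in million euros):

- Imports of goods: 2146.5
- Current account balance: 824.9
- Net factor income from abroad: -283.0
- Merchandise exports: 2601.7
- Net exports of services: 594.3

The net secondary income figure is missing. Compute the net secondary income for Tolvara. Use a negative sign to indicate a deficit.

58.4

Current account = goods balance + services balance + net primary income + net secondary income
Sum of the known components = 766.5
Net secondary income = CA - (known components) = 824.9 - 766.5 = 58.4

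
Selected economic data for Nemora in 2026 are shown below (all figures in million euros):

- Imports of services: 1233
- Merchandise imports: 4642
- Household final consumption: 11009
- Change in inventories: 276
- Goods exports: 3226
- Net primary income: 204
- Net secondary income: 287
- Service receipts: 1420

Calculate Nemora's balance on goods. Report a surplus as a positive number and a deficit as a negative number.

Goods balance = 3226 - 4642 = -1416

-1416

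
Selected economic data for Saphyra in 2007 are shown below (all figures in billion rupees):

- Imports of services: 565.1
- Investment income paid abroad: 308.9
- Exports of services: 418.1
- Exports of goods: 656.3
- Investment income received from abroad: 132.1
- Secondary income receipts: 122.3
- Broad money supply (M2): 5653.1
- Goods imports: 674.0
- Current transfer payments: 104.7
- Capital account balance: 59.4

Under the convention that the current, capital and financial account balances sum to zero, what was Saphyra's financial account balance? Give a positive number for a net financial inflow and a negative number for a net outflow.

264.5

Goods balance = 656.3 - 674.0 = -17.7
Services balance = 418.1 - 565.1 = -147.0
Trade balance (goods + services) = -17.7 + (-147.0) = -164.7
Net primary income = 132.1 - 308.9 = -176.8
Net secondary income = 122.3 - 104.7 = 17.6
Current account = -164.7 + (-176.8) + 17.6 = -323.9
Financial account = -(-323.9 + 59.4) = 264.5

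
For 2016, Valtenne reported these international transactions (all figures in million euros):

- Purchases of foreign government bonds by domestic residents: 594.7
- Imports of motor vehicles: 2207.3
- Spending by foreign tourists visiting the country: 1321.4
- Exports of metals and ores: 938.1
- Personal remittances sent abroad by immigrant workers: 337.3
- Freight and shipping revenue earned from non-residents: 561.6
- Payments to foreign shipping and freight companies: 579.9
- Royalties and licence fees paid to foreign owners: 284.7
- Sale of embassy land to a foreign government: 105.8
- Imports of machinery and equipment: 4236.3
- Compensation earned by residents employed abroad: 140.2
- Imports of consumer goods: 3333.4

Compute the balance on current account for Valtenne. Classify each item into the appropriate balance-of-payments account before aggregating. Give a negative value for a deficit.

-8017.6

Goods: -4236.3 - 2207.3 + 938.1 - 3333.4 = -8838.9
Services: -284.7 - 579.9 + 1321.4 + 561.6 = 1018.4
Primary income: 140.2
Secondary income: -337.3
Current account = (-8838.9) + 1018.4 + 140.2 + (-337.3) = -8017.6
(Excluded from the current account — financial account: purchases of foreign government bonds by domestic residents 594.7; capital account: sale of embassy land to a foreign government 105.8.)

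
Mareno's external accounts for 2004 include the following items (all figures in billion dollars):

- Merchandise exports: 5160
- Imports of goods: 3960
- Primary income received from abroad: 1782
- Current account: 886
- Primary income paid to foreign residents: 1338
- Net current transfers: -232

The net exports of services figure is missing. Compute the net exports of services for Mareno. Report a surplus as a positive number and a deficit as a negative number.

-526

Current account = goods balance + services balance + net primary income + net secondary income
Sum of the known components = 1412
Net exports of services = CA - (known components) = 886 - 1412 = -526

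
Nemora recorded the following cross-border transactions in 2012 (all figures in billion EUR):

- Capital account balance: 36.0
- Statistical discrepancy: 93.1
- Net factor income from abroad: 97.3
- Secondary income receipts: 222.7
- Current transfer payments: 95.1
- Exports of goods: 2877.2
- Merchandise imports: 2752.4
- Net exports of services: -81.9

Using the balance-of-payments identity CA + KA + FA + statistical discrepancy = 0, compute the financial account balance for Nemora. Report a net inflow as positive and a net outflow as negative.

Goods balance = 2877.2 - 2752.4 = 124.8
Services balance = -81.9
Trade balance (goods + services) = 124.8 + (-81.9) = 42.9
Net primary income = 97.3
Net secondary income = 222.7 - 95.1 = 127.6
Current account = 42.9 + 97.3 + 127.6 = 267.8
Financial account = -(267.8 + 36.0 + 93.1) = -396.9

-396.9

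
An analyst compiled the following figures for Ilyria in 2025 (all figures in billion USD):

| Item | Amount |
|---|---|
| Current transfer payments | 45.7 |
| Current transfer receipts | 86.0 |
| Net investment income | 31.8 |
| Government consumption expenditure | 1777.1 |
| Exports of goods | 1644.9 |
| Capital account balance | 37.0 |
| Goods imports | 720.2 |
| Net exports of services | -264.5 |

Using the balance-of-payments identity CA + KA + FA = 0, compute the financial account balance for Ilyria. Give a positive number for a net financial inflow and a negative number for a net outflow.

Goods balance = 1644.9 - 720.2 = 924.7
Services balance = -264.5
Trade balance (goods + services) = 924.7 + (-264.5) = 660.2
Net primary income = 31.8
Net secondary income = 86.0 - 45.7 = 40.3
Current account = 660.2 + 31.8 + 40.3 = 732.3
Financial account = -(732.3 + 37.0) = -769.3

-769.3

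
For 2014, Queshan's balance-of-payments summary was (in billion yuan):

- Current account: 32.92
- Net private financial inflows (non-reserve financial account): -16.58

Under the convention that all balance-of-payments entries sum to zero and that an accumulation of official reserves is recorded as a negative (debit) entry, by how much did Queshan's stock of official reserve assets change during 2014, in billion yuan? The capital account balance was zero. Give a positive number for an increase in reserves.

Official reserve transactions balance = -(32.92 + (-16.58)) = -16.34
An accumulation of reserves is recorded as a debit (negative entry), so the change in the stock of reserves is the negative of that balance.
Change in official reserves = -(-16.34) = 16.34

16.34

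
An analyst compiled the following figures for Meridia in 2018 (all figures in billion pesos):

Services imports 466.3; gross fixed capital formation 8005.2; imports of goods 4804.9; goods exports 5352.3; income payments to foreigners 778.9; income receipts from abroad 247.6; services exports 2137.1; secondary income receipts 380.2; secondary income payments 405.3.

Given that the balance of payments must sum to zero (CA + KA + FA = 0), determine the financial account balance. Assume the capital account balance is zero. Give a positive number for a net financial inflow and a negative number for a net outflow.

Goods balance = 5352.3 - 4804.9 = 547.4
Services balance = 2137.1 - 466.3 = 1670.8
Trade balance (goods + services) = 547.4 + 1670.8 = 2218.2
Net primary income = 247.6 - 778.9 = -531.3
Net secondary income = 380.2 - 405.3 = -25.1
Current account = 2218.2 + (-531.3) + (-25.1) = 1661.8
Financial account = -(1661.8) = -1661.8

-1661.8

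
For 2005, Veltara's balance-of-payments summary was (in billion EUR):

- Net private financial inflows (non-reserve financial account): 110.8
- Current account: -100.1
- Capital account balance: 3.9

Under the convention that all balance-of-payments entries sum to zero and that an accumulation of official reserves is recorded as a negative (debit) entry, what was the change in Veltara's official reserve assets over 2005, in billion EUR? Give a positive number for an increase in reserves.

Official reserve transactions balance = -((-100.1) + 3.9 + 110.8) = -14.6
An accumulation of reserves is recorded as a debit (negative entry), so the change in the stock of reserves is the negative of that balance.
Change in official reserves = -(-14.6) = 14.6

14.6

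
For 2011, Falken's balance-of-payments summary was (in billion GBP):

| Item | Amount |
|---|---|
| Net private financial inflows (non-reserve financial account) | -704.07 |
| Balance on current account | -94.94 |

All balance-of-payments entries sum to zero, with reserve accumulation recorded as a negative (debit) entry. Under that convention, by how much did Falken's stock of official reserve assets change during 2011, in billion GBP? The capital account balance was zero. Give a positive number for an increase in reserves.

-799.01

Official reserve transactions balance = -((-94.94) + (-704.07)) = 799.01
An accumulation of reserves is recorded as a debit (negative entry), so the change in the stock of reserves is the negative of that balance.
Change in official reserves = -(799.01) = -799.01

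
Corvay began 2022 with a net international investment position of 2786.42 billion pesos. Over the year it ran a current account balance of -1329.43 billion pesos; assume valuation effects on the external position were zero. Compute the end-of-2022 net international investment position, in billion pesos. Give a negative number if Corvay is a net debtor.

1456.99

With no valuation effects, change in NIIP = current account = -1329.43
End-of-year NIIP = 2786.42 + (-1329.43) = 1456.99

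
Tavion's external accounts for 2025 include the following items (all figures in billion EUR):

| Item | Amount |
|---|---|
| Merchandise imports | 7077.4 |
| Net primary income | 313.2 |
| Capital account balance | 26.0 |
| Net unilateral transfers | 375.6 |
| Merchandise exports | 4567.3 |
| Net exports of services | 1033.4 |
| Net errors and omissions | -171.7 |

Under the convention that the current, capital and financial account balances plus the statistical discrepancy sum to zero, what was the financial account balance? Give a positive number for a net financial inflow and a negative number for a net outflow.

933.6

Goods balance = 4567.3 - 7077.4 = -2510.1
Services balance = 1033.4
Trade balance (goods + services) = -2510.1 + 1033.4 = -1476.7
Net primary income = 313.2
Net secondary income = 375.6
Current account = -1476.7 + 313.2 + 375.6 = -787.9
Financial account = -(-787.9 + 26.0 + (-171.7)) = 933.6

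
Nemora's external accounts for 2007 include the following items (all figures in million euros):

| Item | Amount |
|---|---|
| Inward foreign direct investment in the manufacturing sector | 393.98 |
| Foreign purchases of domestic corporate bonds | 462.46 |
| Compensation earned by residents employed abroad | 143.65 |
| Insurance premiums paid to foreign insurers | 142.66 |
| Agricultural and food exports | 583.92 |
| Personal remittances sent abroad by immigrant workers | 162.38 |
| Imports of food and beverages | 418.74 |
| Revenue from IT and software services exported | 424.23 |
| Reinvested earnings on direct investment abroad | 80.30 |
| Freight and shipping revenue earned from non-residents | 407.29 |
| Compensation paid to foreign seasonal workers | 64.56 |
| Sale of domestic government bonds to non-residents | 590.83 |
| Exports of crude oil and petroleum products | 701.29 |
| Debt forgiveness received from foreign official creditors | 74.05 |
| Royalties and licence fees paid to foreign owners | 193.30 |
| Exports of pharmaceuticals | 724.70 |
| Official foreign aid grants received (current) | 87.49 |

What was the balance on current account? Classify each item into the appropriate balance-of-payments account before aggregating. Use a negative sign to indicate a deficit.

Goods: 701.29 - 418.74 + 583.92 + 724.70 = 1591.17
Services: 407.29 - 142.66 + 424.23 - 193.30 = 495.56
Primary income: 143.65 + 80.30 - 64.56 = 159.39
Secondary income: -162.38 + 87.49 = -74.89
Current account = 1591.17 + 495.56 + 159.39 + (-74.89) = 2171.23
(Excluded from the current account — financial account: inward foreign direct investment in the manufacturing sector 393.98, foreign purchases of domestic corporate bonds 462.46, sale of domestic government bonds to non-residents 590.83; capital account: debt forgiveness received from foreign official creditors 74.05.)

2171.23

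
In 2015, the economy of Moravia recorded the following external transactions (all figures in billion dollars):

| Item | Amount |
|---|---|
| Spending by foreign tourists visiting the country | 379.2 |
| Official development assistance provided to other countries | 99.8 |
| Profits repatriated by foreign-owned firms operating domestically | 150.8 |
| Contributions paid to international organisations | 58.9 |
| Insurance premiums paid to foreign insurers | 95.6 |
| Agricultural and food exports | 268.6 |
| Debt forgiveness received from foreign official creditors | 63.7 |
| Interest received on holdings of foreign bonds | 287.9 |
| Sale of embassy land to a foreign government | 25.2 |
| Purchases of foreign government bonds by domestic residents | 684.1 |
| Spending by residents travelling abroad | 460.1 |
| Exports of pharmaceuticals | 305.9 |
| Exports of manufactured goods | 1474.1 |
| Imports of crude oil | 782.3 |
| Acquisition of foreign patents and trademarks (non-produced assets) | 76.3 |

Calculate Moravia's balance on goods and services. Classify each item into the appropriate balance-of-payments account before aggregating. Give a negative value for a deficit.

Goods: -782.3 + 305.9 + 268.6 + 1474.1 = 1266.3
Services: 379.2 - 95.6 - 460.1 = -176.5
Trade balance = 1266.3 + (-176.5) = 1089.8
(Excluded from the trade balance — secondary income: official development assistance provided to other countries 99.8, contributions paid to international organisations 58.9; primary income: profits repatriated by foreign-owned firms operating domestically 150.8, interest received on holdings of foreign bonds 287.9; capital account: debt forgiveness received from foreign official creditors 63.7, sale of embassy land to a foreign government 25.2, acquisition of foreign patents and trademarks (non-produced assets) 76.3; financial account: purchases of foreign government bonds by domestic residents 684.1.)

1089.8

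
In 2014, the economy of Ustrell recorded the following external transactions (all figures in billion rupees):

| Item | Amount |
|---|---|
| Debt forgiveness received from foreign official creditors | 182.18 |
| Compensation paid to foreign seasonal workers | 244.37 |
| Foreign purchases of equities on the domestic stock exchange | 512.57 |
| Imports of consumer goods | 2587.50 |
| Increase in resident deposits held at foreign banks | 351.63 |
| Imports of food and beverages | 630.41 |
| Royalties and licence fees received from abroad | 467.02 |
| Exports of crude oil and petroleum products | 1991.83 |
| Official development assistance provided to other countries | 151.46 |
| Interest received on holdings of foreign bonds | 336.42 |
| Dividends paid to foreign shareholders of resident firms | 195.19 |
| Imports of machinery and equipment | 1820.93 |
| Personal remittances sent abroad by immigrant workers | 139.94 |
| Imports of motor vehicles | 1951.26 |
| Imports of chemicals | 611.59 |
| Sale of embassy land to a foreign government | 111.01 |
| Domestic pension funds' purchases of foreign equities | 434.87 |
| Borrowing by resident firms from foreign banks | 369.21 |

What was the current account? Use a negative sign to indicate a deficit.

-5537.38

Goods: -2587.50 - 611.59 - 630.41 + 1991.83 - 1951.26 - 1820.93 = -5609.86
Services: 467.02
Primary income: -195.19 - 244.37 + 336.42 = -103.14
Secondary income: -151.46 - 139.94 = -291.40
Current account = (-5609.86) + 467.02 + (-103.14) + (-291.40) = -5537.38
(Excluded from the current account — capital account: debt forgiveness received from foreign official creditors 182.18, sale of embassy land to a foreign government 111.01; financial account: foreign purchases of equities on the domestic stock exchange 512.57, increase in resident deposits held at foreign banks 351.63, domestic pension funds' purchases of foreign equities 434.87, borrowing by resident firms from foreign banks 369.21.)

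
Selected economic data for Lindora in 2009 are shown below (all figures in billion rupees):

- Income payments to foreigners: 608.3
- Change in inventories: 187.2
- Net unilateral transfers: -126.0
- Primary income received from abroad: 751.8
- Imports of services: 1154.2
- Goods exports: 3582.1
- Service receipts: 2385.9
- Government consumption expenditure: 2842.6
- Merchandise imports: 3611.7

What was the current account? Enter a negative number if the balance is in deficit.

Goods balance = 3582.1 - 3611.7 = -29.6
Services balance = 2385.9 - 1154.2 = 1231.7
Trade balance (goods + services) = -29.6 + 1231.7 = 1202.1
Net primary income = 751.8 - 608.3 = 143.5
Net secondary income = -126.0
Current account = 1202.1 + 143.5 + (-126.0) = 1219.6

1219.6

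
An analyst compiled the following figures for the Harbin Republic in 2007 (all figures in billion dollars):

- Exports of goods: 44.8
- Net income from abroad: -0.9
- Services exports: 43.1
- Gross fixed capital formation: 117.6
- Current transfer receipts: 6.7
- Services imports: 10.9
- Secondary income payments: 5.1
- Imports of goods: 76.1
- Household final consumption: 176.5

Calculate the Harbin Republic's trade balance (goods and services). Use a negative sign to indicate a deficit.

Goods balance = 44.8 - 76.1 = -31.3
Services balance = 43.1 - 10.9 = 32.2
Trade balance (goods + services) = -31.3 + 32.2 = 0.9

0.9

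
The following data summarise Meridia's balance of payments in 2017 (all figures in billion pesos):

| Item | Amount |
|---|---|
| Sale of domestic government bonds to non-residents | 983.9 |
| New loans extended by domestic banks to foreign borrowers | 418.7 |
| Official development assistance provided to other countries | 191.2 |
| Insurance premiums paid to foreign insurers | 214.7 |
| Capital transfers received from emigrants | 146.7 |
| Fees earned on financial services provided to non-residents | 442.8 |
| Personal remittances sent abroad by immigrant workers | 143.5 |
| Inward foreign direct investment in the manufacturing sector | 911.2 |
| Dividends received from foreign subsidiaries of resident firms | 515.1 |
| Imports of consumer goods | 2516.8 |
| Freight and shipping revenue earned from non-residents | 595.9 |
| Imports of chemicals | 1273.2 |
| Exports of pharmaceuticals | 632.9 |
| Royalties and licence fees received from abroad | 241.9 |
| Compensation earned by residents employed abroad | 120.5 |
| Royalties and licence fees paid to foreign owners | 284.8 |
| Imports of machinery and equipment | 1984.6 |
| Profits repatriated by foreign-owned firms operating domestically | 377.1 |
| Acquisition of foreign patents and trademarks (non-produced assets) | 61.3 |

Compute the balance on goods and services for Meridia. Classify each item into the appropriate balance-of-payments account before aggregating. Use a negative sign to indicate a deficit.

Goods: -2516.8 - 1984.6 + 632.9 - 1273.2 = -5141.7
Services: 442.8 + 595.9 - 214.7 - 284.8 + 241.9 = 781.1
Trade balance = -5141.7 + 781.1 = -4360.6
(Excluded from the trade balance — financial account: sale of domestic government bonds to non-residents 983.9, new loans extended by domestic banks to foreign borrowers 418.7, inward foreign direct investment in the manufacturing sector 911.2; secondary income: official development assistance provided to other countries 191.2, personal remittances sent abroad by immigrant workers 143.5; capital account: capital transfers received from emigrants 146.7, acquisition of foreign patents and trademarks (non-produced assets) 61.3; primary income: dividends received from foreign subsidiaries of resident firms 515.1, compensation earned by residents employed abroad 120.5, profits repatriated by foreign-owned firms operating domestically 377.1.)

-4360.6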